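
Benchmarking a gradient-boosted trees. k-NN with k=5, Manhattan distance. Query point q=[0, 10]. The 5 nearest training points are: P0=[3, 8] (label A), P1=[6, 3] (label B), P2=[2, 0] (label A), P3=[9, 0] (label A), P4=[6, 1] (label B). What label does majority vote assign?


d(q,P0) = 5  (label A)
d(q,P1) = 13  (label B)
d(q,P2) = 12  (label A)
d(q,P3) = 19  (label A)
d(q,P4) = 15  (label B)
Votes: A=3, B=2
Majority → A

A


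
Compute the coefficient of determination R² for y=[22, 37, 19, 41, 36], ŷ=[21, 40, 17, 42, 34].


ȳ = 31
SS_res = Σ(y-ŷ)² = 19
SS_tot = Σ(y-ȳ)² = 386
R² = 1 - SS_res/SS_tot = 1 - 0.0492 = 0.9508

0.9508


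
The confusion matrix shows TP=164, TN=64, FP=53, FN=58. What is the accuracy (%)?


Accuracy = (TP+TN)/(TP+TN+FP+FN)
= (164+64)/(339)
= 228/339 = 67.26%

67.26%


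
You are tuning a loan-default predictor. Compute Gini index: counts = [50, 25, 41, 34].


Probabilities: [50/150, 25/150, 41/150, 34/150] ≈ [0.3333, 0.1667, 0.2733, 0.2267]
Σpᵢ² = (2500 + 625 + 1681 + 1156)/150² = 5962/22500
Gini = 1 - Σpᵢ² = 1 - 5962/22500 = 0.735

0.735


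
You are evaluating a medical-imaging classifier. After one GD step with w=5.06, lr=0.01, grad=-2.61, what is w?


w_new = w - α·∇
= 5.06 - 0.01·-2.61
= 5.06 + 0.0261
= 5.0861

5.0861


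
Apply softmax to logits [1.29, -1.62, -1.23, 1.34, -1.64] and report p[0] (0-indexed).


Exponentials: e^1.29=3.6328, e^-1.62=0.1979, e^-1.23=0.2923, e^1.34=3.819, e^-1.64=0.194
Sum = 8.136
Softmax = [0.4465, 0.0243, 0.0359, 0.4694, 0.0238]
p[0] = 3.6328/8.136 = 0.4465

0.4465


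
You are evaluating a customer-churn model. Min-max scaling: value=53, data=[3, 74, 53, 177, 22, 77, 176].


min=3, max=177
(53-3)/(177-3) = 50/174 = 0.2874

0.2874


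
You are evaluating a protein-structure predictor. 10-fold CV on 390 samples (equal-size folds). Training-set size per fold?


Fold size = 390/10 = 39
Training per fold = 390 - 39 = 351

351


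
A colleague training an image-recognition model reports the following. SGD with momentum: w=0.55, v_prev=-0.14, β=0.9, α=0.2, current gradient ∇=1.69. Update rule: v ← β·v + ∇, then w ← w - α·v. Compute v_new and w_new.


v_new = 0.9·-0.14 + 1.69 = -0.126 + 1.69 = 1.564
w_new = 0.55 - 0.2·1.564 = 0.55 - 0.3128 = 0.2372

v_new=1.564, w_new=0.2372


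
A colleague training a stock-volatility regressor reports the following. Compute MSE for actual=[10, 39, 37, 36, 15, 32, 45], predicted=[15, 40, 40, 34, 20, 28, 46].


Squared errors: (10-15)²=25, (39-40)²=1, (37-40)²=9, (36-34)²=4, (15-20)²=25, (32-28)²=16, (45-46)²=1
Sum = 81
MSE = 81/7 = 81/7

81/7


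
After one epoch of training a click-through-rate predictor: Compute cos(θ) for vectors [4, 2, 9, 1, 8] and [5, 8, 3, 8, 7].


A·B = 4·5 + 2·8 + 9·3 + 1·8 + 8·7 = 127
‖A‖ = √166 = 12.8841, ‖B‖ = √211 = 14.5258
cos = 127/(√166·√211) = 127/√35026 = 0.6786

0.6786


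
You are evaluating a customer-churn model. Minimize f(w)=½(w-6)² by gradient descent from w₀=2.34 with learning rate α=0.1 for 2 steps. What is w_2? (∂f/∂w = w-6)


step 1: grad = 2.34-6 = -3.66; w = 2.34 - 0.1·(-3.66) = 2.706
step 2: grad = 2.706-6 = -3.294; w = 2.706 - 0.1·(-3.294) = 3.0354

3.0354


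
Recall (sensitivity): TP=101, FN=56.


Recall = TP/(TP+FN)
= 101/(101+56)
= 101/157 = 64.33%

64.33%


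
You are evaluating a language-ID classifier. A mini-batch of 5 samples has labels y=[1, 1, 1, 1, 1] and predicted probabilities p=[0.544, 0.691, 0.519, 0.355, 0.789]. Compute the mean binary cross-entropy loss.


L[0] = -ln(0.544) = 0.6088
L[1] = -ln(0.691) = 0.3696
L[2] = -ln(0.519) = 0.6559
L[3] = -ln(0.355) = 1.0356
L[4] = -ln(0.789) = 0.237
mean = (0.6088 + 0.3696 + 0.6559 + 1.0356 + 0.237)/5 = 0.5814

0.5814


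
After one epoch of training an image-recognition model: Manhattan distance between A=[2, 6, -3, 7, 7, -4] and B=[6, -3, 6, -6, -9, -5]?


d = |2-6| + |6+ 3| + |-3-6| + |7+ 6| + |7+ 9| + |-4+ 5|
  = 4 + 9 + 9 + 13 + 16 + 1
  = 52

52


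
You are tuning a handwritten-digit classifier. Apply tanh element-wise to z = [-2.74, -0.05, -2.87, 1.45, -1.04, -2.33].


tanh(-2.74) = -0.9917
tanh(-0.05) = -0.05
tanh(-2.87) = -0.9936
tanh(1.45) = 0.8957
tanh(-1.04) = -0.7779
tanh(-2.33) = -0.9812
result = [-0.9917, -0.05, -0.9936, 0.8957, -0.7779, -0.9812]

[-0.9917, -0.05, -0.9936, 0.8957, -0.7779, -0.9812]


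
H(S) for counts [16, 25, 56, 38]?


Probabilities: [16/135, 25/135, 56/135, 38/135] ≈ [0.1185, 0.1852, 0.4148, 0.2815]
H = -((16/135)·log₂(16/135) + (25/135)·log₂(25/135) + (56/135)·log₂(56/135) + (38/135)·log₂(38/135))
  = 1.8566 bits

1.8566 bits


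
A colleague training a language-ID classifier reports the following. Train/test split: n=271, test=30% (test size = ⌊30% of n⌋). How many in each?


Test = ⌊271·30/100⌋ = 81
Train = 271 - 81 = 190

Train: 190, Test: 81


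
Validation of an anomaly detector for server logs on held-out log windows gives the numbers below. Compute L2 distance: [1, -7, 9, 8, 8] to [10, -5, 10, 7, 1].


d = √((1-10)² + (-7+ 5)² + (9-10)² + (8-7)² + (8-1)²)
  = √(81 + 4 + 1 + 1 + 49)
  = √136 = 11.6619

11.6619


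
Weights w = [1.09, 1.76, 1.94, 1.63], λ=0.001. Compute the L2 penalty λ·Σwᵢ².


‖w‖₂² = (1.09)² + (1.76)² + (1.94)² + (1.63)²
     = 1.1881 + 3.0976 + 3.7636 + 2.6569
     = 10.7062
λ·‖w‖₂² = 0.001·10.7062 = 0.010706

0.010706


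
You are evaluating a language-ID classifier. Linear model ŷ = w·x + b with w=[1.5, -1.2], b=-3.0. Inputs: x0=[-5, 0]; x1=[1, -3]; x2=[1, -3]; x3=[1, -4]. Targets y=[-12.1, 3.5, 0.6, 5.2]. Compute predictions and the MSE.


ŷ0 = (1.5)·(-5) + (-1.2)·(0) - 3.0 = -10.5
ŷ1 = (1.5)·(1) + (-1.2)·(-3) - 3.0 = 2.1
ŷ2 = (1.5)·(1) + (-1.2)·(-3) - 3.0 = 2.1
ŷ3 = (1.5)·(1) + (-1.2)·(-4) - 3.0 = 3.3
errors² = [2.56, 1.96, 2.25, 3.61]
MSE = 10.3800/4 = 2.595

2.595


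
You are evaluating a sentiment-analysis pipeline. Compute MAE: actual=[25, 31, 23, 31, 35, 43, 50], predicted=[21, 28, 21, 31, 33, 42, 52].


Absolute errors: |25-21|=4, |31-28|=3, |23-21|=2, |31-31|=0, |35-33|=2, |43-42|=1, |50-52|=2
Sum = 14
MAE = 14/7 = 2

2


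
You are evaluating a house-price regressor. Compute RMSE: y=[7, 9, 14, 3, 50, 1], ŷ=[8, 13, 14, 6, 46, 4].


MSE = 51/6 = 8.5
RMSE = √(51/6) = 2.9155

2.9155


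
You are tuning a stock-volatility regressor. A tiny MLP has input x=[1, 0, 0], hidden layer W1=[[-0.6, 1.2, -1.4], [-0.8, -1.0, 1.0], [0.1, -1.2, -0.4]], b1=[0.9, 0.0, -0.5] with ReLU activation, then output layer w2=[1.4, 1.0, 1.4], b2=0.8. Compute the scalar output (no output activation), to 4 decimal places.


z1[0] = (-0.6)·(1) + (1.2)·(0) + (-1.4)·(0) + 0.9 = 0.3
z1[1] = (-0.8)·(1) + (-1.0)·(0) + (1.0)·(0) + 0.0 = -0.8
z1[2] = (0.1)·(1) + (-1.2)·(0) + (-0.4)·(0) - 0.5 = -0.4
h = ReLU(z1) = [0.3, 0.0, 0.0]
output = (1.4)·(0.3) + (1.0)·(0.0) + (1.4)·(0.0) + 0.8 = 1.22

1.22


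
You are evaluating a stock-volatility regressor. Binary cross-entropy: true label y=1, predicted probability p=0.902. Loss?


BCE = -[y·ln(p) + (1-y)·ln(1-p)]
= -1·ln(0.902) - 0
= -ln(0.902) = 0.1031

0.1031


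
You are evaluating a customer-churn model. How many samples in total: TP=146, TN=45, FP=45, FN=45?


Total = TP + TN + FP + FN
= 146 + 45 + 45 + 45
= 281
(Predicted positive: 191, predicted negative: 90)

281


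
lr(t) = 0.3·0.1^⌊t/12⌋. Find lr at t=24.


n_drops = ⌊24/12⌋ = 2
lr = 0.3·0.1^2 = 0.3·0.01 = 0.003

0.003


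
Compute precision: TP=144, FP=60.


Precision = TP/(TP+FP)
= 144/(144+60)
= 144/204 = 70.59%

70.59%


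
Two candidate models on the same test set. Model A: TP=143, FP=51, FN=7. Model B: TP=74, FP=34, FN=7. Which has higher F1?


Model A: P=143/194=0.7371, R=143/150=0.9533, F1=2PR/(P+R)=2TP/(2TP+FP+FN)=286/344=0.8314
Model B: P=74/108=0.6852, R=74/81=0.9136, F1=2PR/(P+R)=2TP/(2TP+FP+FN)=148/189=0.7831
0.8314 > 0.7831 → Model A

Model A


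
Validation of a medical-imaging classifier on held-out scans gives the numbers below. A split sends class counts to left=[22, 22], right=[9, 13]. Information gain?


Parent = [31, 35], H_parent = 0.9973
H_left = 1 (n=44), H_right = 0.976 (n=22)
H_children = (44/66)·1 + (22/66)·0.976 = 0.992
IG = 0.9973 - 0.992 = 0.0053

0.0053


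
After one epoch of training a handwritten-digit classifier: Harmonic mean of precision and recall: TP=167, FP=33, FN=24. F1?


Precision = 167/200 = 0.835
Recall = 167/191 = 0.8743
F1 = 2·P·R/(P+R) = 2·TP/(2·TP+FP+FN) = 334/(334+33+24) = 334/391 = 0.8542

0.8542


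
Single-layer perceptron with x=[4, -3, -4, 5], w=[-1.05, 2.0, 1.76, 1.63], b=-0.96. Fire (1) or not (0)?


z = (4)·(-1.05) + (-3)·(2.0) + (-4)·(1.76) + (5)·(1.63) - 0.96
  = -10.05
step(z) = 0 (z<0)

0


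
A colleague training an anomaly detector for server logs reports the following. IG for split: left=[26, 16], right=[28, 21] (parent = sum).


Parent = [54, 37], H_parent = 0.9747
H_left = 0.9587 (n=42), H_right = 0.9852 (n=49)
H_children = (42/91)·0.9587 + (49/91)·0.9852 = 0.973
IG = 0.9747 - 0.973 = 0.0017

0.0017


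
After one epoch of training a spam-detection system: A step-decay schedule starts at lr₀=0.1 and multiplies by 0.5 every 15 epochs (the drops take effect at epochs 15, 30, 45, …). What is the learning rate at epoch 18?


n_drops = ⌊18/15⌋ = 1
lr = 0.1·0.5^1 = 0.1·0.5 = 0.05

0.05


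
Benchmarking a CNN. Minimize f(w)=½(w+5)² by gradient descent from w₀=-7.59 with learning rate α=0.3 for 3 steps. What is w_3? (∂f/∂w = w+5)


step 1: grad = -7.59+5 = -2.59; w = -7.59 - 0.3·(-2.59) = -6.813
step 2: grad = -6.813+5 = -1.813; w = -6.813 - 0.3·(-1.813) = -6.2691
step 3: grad = -6.2691+5 = -1.2691; w = -6.2691 - 0.3·(-1.2691) = -5.88837

-5.88837


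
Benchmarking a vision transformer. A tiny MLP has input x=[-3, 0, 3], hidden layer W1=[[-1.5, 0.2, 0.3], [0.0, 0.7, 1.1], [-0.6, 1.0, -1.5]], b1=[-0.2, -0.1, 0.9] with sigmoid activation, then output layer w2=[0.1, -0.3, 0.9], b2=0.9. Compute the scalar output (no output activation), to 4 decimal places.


z1[0] = (-1.5)·(-3) + (0.2)·(0) + (0.3)·(3) - 0.2 = 5.2
z1[1] = (0.0)·(-3) + (0.7)·(0) + (1.1)·(3) - 0.1 = 3.2
z1[2] = (-0.6)·(-3) + (1.0)·(0) + (-1.5)·(3) + 0.9 = -1.8
h = sigmoid(z1) = [0.9945, 0.9608, 0.1419]
output = (0.1)·(0.9945) + (-0.3)·(0.9608) + (0.9)·(0.1419) + 0.9 = 0.8389

0.8389


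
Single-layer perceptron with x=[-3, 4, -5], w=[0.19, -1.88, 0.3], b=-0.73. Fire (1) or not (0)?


z = (-3)·(0.19) + (4)·(-1.88) + (-5)·(0.3) - 0.73
  = -10.32
step(z) = 0 (z<0)

0


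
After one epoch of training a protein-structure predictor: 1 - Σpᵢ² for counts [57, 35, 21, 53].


Probabilities: [57/166, 35/166, 21/166, 53/166] ≈ [0.3434, 0.2108, 0.1265, 0.3193]
Σpᵢ² = (3249 + 1225 + 441 + 2809)/166² = 7724/27556
Gini = 1 - Σpᵢ² = 1 - 7724/27556 = 0.7197

0.7197


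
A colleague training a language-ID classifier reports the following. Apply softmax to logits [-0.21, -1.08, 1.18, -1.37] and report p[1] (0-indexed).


Exponentials: e^-0.21=0.8106, e^-1.08=0.3396, e^1.18=3.2544, e^-1.37=0.2541
Sum = 4.6587
Softmax = [0.174, 0.0729, 0.6986, 0.0545]
p[1] = 0.3396/4.6587 = 0.0729

0.0729


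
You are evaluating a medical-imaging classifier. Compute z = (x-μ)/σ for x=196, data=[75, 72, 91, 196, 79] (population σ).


μ = 102.6, σ = 47.1449
z = (196 - 102.6)/47.1449 = 1.9811

1.9811


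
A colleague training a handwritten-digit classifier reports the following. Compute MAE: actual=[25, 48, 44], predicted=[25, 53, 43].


Absolute errors: |25-25|=0, |48-53|=5, |44-43|=1
Sum = 6
MAE = 6/3 = 2

2


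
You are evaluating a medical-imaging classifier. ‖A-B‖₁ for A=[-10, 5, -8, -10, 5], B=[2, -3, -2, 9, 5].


d = |-10-2| + |5+ 3| + |-8+ 2| + |-10-9| + |5-5|
  = 12 + 8 + 6 + 19 + 0
  = 45

45


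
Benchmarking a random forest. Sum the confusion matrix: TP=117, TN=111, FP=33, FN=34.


Total = TP + TN + FP + FN
= 117 + 111 + 33 + 34
= 295
(Predicted positive: 150, predicted negative: 145)

295


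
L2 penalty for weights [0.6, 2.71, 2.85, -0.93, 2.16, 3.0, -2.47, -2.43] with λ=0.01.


‖w‖₂² = (0.6)² + (2.71)² + (2.85)² + (-0.93)² + (2.16)² + (3.0)² + (-2.47)² + (-2.43)²
     = 0.36 + 7.3441 + 8.1225 + 0.8649 + 4.6656 + 9 + 6.1009 + 5.9049
     = 42.3629
λ·‖w‖₂² = 0.01·42.3629 = 0.423629

0.423629


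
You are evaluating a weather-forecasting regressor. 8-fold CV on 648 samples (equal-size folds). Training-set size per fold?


Fold size = 648/8 = 81
Training per fold = 648 - 81 = 567

567


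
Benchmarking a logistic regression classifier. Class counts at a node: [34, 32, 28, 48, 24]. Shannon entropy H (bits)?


Probabilities: [34/166, 32/166, 28/166, 48/166, 24/166] ≈ [0.2048, 0.1928, 0.1687, 0.2892, 0.1446]
H = -((34/166)·log₂(34/166) + (32/166)·log₂(32/166) + (28/166)·log₂(28/166) + (48/166)·log₂(48/166) + (24/166)·log₂(24/166))
  = 2.2805 bits

2.2805 bits


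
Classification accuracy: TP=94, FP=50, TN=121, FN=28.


Accuracy = (TP+TN)/(TP+TN+FP+FN)
= (94+121)/(293)
= 215/293 = 73.38%

73.38%


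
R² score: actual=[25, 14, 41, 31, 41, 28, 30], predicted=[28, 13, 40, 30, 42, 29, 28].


ȳ = 30
SS_res = Σ(y-ŷ)² = 18
SS_tot = Σ(y-ȳ)² = 528
R² = 1 - SS_res/SS_tot = 1 - 0.0341 = 0.9659

0.9659


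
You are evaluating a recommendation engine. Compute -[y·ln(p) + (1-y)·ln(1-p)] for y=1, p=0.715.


BCE = -[y·ln(p) + (1-y)·ln(1-p)]
= -1·ln(0.715) - 0
= -ln(0.715) = 0.3355

0.3355


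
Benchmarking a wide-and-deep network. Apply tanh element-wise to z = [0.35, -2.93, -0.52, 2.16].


tanh(0.35) = 0.3364
tanh(-2.93) = -0.9943
tanh(-0.52) = -0.4777
tanh(2.16) = 0.9737
result = [0.3364, -0.9943, -0.4777, 0.9737]

[0.3364, -0.9943, -0.4777, 0.9737]


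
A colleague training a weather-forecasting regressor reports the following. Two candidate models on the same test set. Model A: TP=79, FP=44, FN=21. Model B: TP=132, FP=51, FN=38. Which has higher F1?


Model A: P=79/123=0.6423, R=79/100=0.79, F1=2PR/(P+R)=2TP/(2TP+FP+FN)=158/223=0.7085
Model B: P=132/183=0.7213, R=132/170=0.7765, F1=2PR/(P+R)=2TP/(2TP+FP+FN)=264/353=0.7479
0.7085 < 0.7479 → Model B

Model B


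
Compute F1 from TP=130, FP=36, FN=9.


Precision = 130/166 = 0.7831
Recall = 130/139 = 0.9353
F1 = 2·P·R/(P+R) = 2·TP/(2·TP+FP+FN) = 260/(260+36+9) = 260/305 = 0.8525

0.8525


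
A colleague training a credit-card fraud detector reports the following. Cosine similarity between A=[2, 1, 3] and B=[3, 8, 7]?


A·B = 2·3 + 1·8 + 3·7 = 35
‖A‖ = √14 = 3.7417, ‖B‖ = √122 = 11.0454
cos = 35/(√14·√122) = 35/√1708 = 0.8469

0.8469


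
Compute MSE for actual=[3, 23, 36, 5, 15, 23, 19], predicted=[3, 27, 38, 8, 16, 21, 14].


Squared errors: (3-3)²=0, (23-27)²=16, (36-38)²=4, (5-8)²=9, (15-16)²=1, (23-21)²=4, (19-14)²=25
Sum = 59
MSE = 59/7 = 59/7

59/7


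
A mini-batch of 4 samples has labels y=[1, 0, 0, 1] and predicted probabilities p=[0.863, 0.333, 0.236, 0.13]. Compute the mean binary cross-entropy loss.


L[0] = -ln(0.863) = 0.1473
L[1] = -ln(1-0.333) = -ln(0.667) = 0.405
L[2] = -ln(1-0.236) = -ln(0.764) = 0.2692
L[3] = -ln(0.13) = 2.0402
mean = (0.1473 + 0.405 + 0.2692 + 2.0402)/4 = 0.7154

0.7154


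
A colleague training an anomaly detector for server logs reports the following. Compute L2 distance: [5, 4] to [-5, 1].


d = √((5+ 5)² + (4-1)²)
  = √(100 + 9)
  = √109 = 10.4403

10.4403


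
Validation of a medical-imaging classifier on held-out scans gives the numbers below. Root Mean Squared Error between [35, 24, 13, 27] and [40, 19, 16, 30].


MSE = 68/4 = 17
RMSE = √(68/4) = 4.1231

4.1231


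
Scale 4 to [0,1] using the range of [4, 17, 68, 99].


min=4, max=99
(4-4)/(99-4) = 0/95 = 0.0

0.0


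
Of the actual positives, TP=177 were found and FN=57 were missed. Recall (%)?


Recall = TP/(TP+FN)
= 177/(177+57)
= 177/234 = 75.64%

75.64%


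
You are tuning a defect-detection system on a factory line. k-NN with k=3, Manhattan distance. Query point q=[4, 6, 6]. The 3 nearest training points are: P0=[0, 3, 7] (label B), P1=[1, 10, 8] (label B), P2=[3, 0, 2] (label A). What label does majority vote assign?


d(q,P0) = 8  (label B)
d(q,P1) = 9  (label B)
d(q,P2) = 11  (label A)
Votes: A=1, B=2
Majority → B

B


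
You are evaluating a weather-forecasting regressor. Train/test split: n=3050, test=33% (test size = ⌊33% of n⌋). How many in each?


Test = ⌊3050·33/100⌋ = 1006
Train = 3050 - 1006 = 2044

Train: 2044, Test: 1006


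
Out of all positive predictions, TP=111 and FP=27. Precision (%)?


Precision = TP/(TP+FP)
= 111/(111+27)
= 111/138 = 80.43%

80.43%


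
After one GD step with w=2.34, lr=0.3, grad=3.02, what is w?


w_new = w - α·∇
= 2.34 - 0.3·3.02
= 2.34 - 0.906
= 1.434

1.434


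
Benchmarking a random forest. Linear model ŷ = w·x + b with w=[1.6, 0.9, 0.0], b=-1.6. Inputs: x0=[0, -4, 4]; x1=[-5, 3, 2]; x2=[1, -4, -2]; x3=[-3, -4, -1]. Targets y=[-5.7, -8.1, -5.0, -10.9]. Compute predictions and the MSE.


ŷ0 = (1.6)·(0) + (0.9)·(-4) + (0.0)·(4) - 1.6 = -5.2
ŷ1 = (1.6)·(-5) + (0.9)·(3) + (0.0)·(2) - 1.6 = -6.9
ŷ2 = (1.6)·(1) + (0.9)·(-4) + (0.0)·(-2) - 1.6 = -3.6
ŷ3 = (1.6)·(-3) + (0.9)·(-4) + (0.0)·(-1) - 1.6 = -10.0
errors² = [0.25, 1.44, 1.96, 0.81]
MSE = 4.4600/4 = 1.115

1.115


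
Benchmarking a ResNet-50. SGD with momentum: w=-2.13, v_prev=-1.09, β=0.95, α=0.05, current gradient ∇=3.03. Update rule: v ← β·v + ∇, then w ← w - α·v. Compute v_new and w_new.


v_new = 0.95·-1.09 + 3.03 = -1.0355 + 3.03 = 1.9945
w_new = -2.13 - 0.05·1.9945 = -2.13 - 0.099725 = -2.229725

v_new=1.9945, w_new=-2.229725


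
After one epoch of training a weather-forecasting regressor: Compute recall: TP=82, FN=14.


Recall = TP/(TP+FN)
= 82/(82+14)
= 82/96 = 85.42%

85.42%


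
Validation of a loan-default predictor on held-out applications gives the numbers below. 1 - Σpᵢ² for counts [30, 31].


Probabilities: [30/61, 31/61] ≈ [0.4918, 0.5082]
Σpᵢ² = (900 + 961)/61² = 1861/3721
Gini = 1 - Σpᵢ² = 1 - 1861/3721 = 0.4999

0.4999


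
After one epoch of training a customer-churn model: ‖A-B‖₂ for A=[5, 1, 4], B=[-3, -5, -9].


d = √((5+ 3)² + (1+ 5)² + (4+ 9)²)
  = √(64 + 36 + 169)
  = √269 = 16.4012

16.4012


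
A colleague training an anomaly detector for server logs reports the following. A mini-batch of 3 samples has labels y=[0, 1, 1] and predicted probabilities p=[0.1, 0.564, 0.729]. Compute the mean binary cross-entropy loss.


L[0] = -ln(1-0.1) = -ln(0.9) = 0.1054
L[1] = -ln(0.564) = 0.5727
L[2] = -ln(0.729) = 0.3161
mean = (0.1054 + 0.5727 + 0.3161)/3 = 0.3314

0.3314


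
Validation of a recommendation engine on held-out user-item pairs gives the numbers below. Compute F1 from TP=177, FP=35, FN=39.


Precision = 177/212 = 0.8349
Recall = 177/216 = 0.8194
F1 = 2·P·R/(P+R) = 2·TP/(2·TP+FP+FN) = 354/(354+35+39) = 354/428 = 0.8271

0.8271


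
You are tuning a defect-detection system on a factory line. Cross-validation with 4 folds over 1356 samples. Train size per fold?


Fold size = 1356/4 = 339
Training per fold = 1356 - 339 = 1017

1017


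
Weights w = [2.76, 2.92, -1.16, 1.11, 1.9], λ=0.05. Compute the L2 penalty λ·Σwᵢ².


‖w‖₂² = (2.76)² + (2.92)² + (-1.16)² + (1.11)² + (1.9)²
     = 7.6176 + 8.5264 + 1.3456 + 1.2321 + 3.61
     = 22.3317
λ·‖w‖₂² = 0.05·22.3317 = 1.116585

1.116585


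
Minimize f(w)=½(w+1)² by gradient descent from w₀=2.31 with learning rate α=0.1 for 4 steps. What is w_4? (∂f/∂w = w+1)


step 1: grad = 2.31+1 = 3.31; w = 2.31 - 0.1·(3.31) = 1.979
step 2: grad = 1.979+1 = 2.979; w = 1.979 - 0.1·(2.979) = 1.6811
step 3: grad = 1.6811+1 = 2.6811; w = 1.6811 - 0.1·(2.6811) = 1.41299
step 4: grad = 1.41299+1 = 2.41299; w = 1.41299 - 0.1·(2.41299) = 1.171691

1.171691


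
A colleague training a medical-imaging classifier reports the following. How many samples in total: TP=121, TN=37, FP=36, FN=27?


Total = TP + TN + FP + FN
= 121 + 37 + 36 + 27
= 221
(Predicted positive: 157, predicted negative: 64)

221


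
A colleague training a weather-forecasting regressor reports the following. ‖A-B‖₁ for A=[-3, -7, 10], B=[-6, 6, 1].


d = |-3+ 6| + |-7-6| + |10-1|
  = 3 + 13 + 9
  = 25

25


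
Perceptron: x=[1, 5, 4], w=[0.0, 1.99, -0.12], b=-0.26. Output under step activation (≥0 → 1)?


z = (1)·(0.0) + (5)·(1.99) + (4)·(-0.12) - 0.26
  = 9.21
step(z) = 1 (z≥0)

1


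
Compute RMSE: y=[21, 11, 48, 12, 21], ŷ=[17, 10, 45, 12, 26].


MSE = 51/5 = 10.2
RMSE = √(51/5) = 3.1937

3.1937


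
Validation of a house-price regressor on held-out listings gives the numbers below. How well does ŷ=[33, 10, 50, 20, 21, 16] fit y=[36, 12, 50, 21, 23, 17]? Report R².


ȳ = 26.5
SS_res = Σ(y-ŷ)² = 19
SS_tot = Σ(y-ȳ)² = 985.5
R² = 1 - SS_res/SS_tot = 1 - 0.0193 = 0.9807

0.9807


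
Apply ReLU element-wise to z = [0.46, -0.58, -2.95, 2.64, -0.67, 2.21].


ReLU(0.46) = max(0, 0.46) = 0.46
ReLU(-0.58) = max(0, -0.58) = 0.0
ReLU(-2.95) = max(0, -2.95) = 0.0
ReLU(2.64) = max(0, 2.64) = 2.64
ReLU(-0.67) = max(0, -0.67) = 0.0
ReLU(2.21) = max(0, 2.21) = 2.21
result = [0.46, 0.0, 0.0, 2.64, 0.0, 2.21]

[0.46, 0.0, 0.0, 2.64, 0.0, 2.21]


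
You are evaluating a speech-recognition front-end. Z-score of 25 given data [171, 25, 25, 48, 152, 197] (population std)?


μ = 103, σ = 71.9421
z = (25 - 103)/71.9421 = -1.0842

-1.0842


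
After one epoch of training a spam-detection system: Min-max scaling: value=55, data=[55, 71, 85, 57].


min=55, max=85
(55-55)/(85-55) = 0/30 = 0.0

0.0


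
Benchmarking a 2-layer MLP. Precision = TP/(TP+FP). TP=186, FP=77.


Precision = TP/(TP+FP)
= 186/(186+77)
= 186/263 = 70.72%

70.72%


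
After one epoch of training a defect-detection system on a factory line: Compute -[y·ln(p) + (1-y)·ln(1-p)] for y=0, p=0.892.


BCE = -[y·ln(p) + (1-y)·ln(1-p)]
= -0 - 1·ln(1-0.892)
= -ln(0.108) = 2.2256

2.2256


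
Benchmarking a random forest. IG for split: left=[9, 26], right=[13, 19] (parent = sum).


Parent = [22, 45], H_parent = 0.9132
H_left = 0.8224 (n=35), H_right = 0.9745 (n=32)
H_children = (35/67)·0.8224 + (32/67)·0.9745 = 0.895
IG = 0.9132 - 0.895 = 0.0182

0.0182


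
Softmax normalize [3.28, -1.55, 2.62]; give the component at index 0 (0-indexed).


Exponentials: e^3.28=26.5758, e^-1.55=0.2122, e^2.62=13.7357
Sum = 40.5237
Softmax = [0.6558, 0.0052, 0.339]
p[0] = 26.5758/40.5237 = 0.6558

0.6558


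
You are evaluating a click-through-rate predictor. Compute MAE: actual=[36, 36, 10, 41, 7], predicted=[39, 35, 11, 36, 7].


Absolute errors: |36-39|=3, |36-35|=1, |10-11|=1, |41-36|=5, |7-7|=0
Sum = 10
MAE = 10/5 = 2

2


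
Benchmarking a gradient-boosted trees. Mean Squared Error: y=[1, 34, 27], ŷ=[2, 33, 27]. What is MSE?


Squared errors: (1-2)²=1, (34-33)²=1, (27-27)²=0
Sum = 2
MSE = 2/3 = 2/3

2/3


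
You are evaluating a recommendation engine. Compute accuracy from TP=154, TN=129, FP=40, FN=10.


Accuracy = (TP+TN)/(TP+TN+FP+FN)
= (154+129)/(333)
= 283/333 = 84.98%

84.98%


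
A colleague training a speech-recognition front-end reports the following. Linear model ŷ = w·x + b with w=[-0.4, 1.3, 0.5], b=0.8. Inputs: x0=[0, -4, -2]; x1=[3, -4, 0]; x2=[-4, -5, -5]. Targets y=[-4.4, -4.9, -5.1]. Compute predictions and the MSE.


ŷ0 = (-0.4)·(0) + (1.3)·(-4) + (0.5)·(-2) + 0.8 = -5.4
ŷ1 = (-0.4)·(3) + (1.3)·(-4) + (0.5)·(0) + 0.8 = -5.6
ŷ2 = (-0.4)·(-4) + (1.3)·(-5) + (0.5)·(-5) + 0.8 = -6.6
errors² = [1.0, 0.49, 2.25]
MSE = 3.7400/3 = 1.2467

1.2467


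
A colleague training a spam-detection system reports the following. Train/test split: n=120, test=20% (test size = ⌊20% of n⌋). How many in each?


Test = ⌊120·20/100⌋ = 24
Train = 120 - 24 = 96

Train: 96, Test: 24


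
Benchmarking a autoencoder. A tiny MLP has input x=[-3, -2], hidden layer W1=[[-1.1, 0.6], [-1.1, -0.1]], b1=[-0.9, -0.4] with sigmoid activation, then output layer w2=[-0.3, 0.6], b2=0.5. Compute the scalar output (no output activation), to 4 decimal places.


z1[0] = (-1.1)·(-3) + (0.6)·(-2) - 0.9 = 1.2
z1[1] = (-1.1)·(-3) + (-0.1)·(-2) - 0.4 = 3.1
h = sigmoid(z1) = [0.7685, 0.9569]
output = (-0.3)·(0.7685) + (0.6)·(0.9569) + 0.5 = 0.8436

0.8436


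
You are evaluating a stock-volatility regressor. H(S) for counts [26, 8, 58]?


Probabilities: [26/92, 8/92, 58/92] ≈ [0.2826, 0.087, 0.6304]
H = -((26/92)·log₂(26/92) + (8/92)·log₂(8/92) + (58/92)·log₂(58/92))
  = 1.2412 bits

1.2412 bits


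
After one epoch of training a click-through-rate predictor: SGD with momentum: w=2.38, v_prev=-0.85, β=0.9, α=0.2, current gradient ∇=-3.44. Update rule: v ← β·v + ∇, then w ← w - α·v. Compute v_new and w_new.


v_new = 0.9·-0.85 - 3.44 = -0.765 - 3.44 = -4.205
w_new = 2.38 - 0.2·-4.205 = 2.38 + 0.841 = 3.221

v_new=-4.205, w_new=3.221


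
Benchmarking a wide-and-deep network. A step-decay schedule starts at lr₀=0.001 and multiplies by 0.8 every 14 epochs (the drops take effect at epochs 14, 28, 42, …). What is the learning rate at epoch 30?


n_drops = ⌊30/14⌋ = 2
lr = 0.001·0.8^2 = 0.001·0.64 = 0.00064

0.00064


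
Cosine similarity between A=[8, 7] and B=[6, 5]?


A·B = 8·6 + 7·5 = 83
‖A‖ = √113 = 10.6301, ‖B‖ = √61 = 7.8102
cos = 83/(√113·√61) = 83/√6893 = 0.9997

0.9997


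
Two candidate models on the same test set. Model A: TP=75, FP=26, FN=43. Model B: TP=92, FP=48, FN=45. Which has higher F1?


Model A: P=75/101=0.7426, R=75/118=0.6356, F1=2PR/(P+R)=2TP/(2TP+FP+FN)=150/219=0.6849
Model B: P=92/140=0.6571, R=92/137=0.6715, F1=2PR/(P+R)=2TP/(2TP+FP+FN)=184/277=0.6643
0.6849 > 0.6643 → Model A

Model A


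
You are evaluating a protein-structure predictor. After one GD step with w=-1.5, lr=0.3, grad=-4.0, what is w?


w_new = w - α·∇
= -1.5 - 0.3·-4.0
= -1.5 + 1.2
= -0.3

-0.3


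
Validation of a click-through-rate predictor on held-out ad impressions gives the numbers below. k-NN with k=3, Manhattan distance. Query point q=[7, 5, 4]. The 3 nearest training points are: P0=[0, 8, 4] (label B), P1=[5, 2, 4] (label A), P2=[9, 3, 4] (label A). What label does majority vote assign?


d(q,P0) = 10  (label B)
d(q,P1) = 5  (label A)
d(q,P2) = 4  (label A)
Votes: A=2, B=1
Majority → A

A


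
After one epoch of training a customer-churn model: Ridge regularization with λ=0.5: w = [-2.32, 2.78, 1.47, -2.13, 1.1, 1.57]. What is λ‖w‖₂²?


‖w‖₂² = (-2.32)² + (2.78)² + (1.47)² + (-2.13)² + (1.1)² + (1.57)²
     = 5.3824 + 7.7284 + 2.1609 + 4.5369 + 1.21 + 2.4649
     = 23.4835
λ·‖w‖₂² = 0.5·23.4835 = 11.74175

11.74175


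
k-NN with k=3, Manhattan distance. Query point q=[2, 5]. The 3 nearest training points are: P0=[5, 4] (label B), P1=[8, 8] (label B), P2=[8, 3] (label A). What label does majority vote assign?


d(q,P0) = 4  (label B)
d(q,P1) = 9  (label B)
d(q,P2) = 8  (label A)
Votes: A=1, B=2
Majority → B

B


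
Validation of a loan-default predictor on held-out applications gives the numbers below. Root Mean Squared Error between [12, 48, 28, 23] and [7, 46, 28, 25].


MSE = 33/4 = 8.25
RMSE = √(33/4) = 2.8723

2.8723


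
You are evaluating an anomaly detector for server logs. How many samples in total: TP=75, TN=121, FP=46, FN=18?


Total = TP + TN + FP + FN
= 75 + 121 + 46 + 18
= 260
(Predicted positive: 121, predicted negative: 139)

260


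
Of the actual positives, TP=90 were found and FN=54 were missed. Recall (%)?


Recall = TP/(TP+FN)
= 90/(90+54)
= 90/144 = 62.5%

62.5%


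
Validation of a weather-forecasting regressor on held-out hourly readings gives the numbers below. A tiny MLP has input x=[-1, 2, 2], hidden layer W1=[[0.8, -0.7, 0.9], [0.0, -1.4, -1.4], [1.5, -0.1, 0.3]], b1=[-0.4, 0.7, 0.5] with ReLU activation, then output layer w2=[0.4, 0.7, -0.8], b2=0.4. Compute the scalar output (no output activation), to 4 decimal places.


z1[0] = (0.8)·(-1) + (-0.7)·(2) + (0.9)·(2) - 0.4 = -0.8
z1[1] = (0.0)·(-1) + (-1.4)·(2) + (-1.4)·(2) + 0.7 = -4.9
z1[2] = (1.5)·(-1) + (-0.1)·(2) + (0.3)·(2) + 0.5 = -0.6
h = ReLU(z1) = [0.0, 0.0, 0.0]
output = (0.4)·(0.0) + (0.7)·(0.0) + (-0.8)·(0.0) + 0.4 = 0.4

0.4


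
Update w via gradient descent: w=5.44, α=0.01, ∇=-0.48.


w_new = w - α·∇
= 5.44 - 0.01·-0.48
= 5.44 + 0.0048
= 5.4448

5.4448


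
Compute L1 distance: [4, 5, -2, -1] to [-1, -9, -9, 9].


d = |4+ 1| + |5+ 9| + |-2+ 9| + |-1-9|
  = 5 + 14 + 7 + 10
  = 36

36


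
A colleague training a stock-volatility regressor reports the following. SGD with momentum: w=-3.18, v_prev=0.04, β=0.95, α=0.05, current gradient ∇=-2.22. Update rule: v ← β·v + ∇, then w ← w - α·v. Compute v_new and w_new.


v_new = 0.95·0.04 - 2.22 = 0.038 - 2.22 = -2.182
w_new = -3.18 - 0.05·-2.182 = -3.18 + 0.1091 = -3.0709

v_new=-2.182, w_new=-3.0709


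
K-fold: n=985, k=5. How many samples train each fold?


Fold size = 985/5 = 197
Training per fold = 985 - 197 = 788

788


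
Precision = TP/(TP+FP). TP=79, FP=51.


Precision = TP/(TP+FP)
= 79/(79+51)
= 79/130 = 60.77%

60.77%


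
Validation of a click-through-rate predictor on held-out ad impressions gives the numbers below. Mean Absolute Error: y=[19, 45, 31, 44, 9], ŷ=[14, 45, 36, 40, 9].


Absolute errors: |19-14|=5, |45-45|=0, |31-36|=5, |44-40|=4, |9-9|=0
Sum = 14
MAE = 14/5 = 14/5

14/5


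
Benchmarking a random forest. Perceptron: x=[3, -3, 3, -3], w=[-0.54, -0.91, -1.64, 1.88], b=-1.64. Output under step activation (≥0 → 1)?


z = (3)·(-0.54) + (-3)·(-0.91) + (3)·(-1.64) + (-3)·(1.88) - 1.64
  = -11.09
step(z) = 0 (z<0)

0


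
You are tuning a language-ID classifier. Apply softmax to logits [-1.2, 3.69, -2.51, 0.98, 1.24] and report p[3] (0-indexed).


Exponentials: e^-1.2=0.3012, e^3.69=40.0448, e^-2.51=0.0813, e^0.98=2.6645, e^1.24=3.4556
Sum = 46.5474
Softmax = [0.0065, 0.8603, 0.0017, 0.0572, 0.0742]
p[3] = 2.6645/46.5474 = 0.0572

0.0572


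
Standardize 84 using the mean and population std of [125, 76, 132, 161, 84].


μ = 115.6, σ = 31.5759
z = (84 - 115.6)/31.5759 = -1.0008

-1.0008


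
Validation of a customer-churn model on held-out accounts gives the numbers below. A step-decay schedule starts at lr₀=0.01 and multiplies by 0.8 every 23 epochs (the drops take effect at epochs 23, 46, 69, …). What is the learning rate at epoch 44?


n_drops = ⌊44/23⌋ = 1
lr = 0.01·0.8^1 = 0.01·0.8 = 0.008

0.008


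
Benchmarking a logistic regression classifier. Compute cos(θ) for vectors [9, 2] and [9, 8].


A·B = 9·9 + 2·8 = 97
‖A‖ = √85 = 9.2195, ‖B‖ = √145 = 12.0416
cos = 97/(√85·√145) = 97/√12325 = 0.8737

0.8737


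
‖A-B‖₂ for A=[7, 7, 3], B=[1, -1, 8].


d = √((7-1)² + (7+ 1)² + (3-8)²)
  = √(36 + 64 + 25)
  = √125 = 11.1803

11.1803


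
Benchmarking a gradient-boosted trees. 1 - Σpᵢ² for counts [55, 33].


Probabilities: [55/88, 33/88] ≈ [0.625, 0.375]
Σpᵢ² = (3025 + 1089)/88² = 4114/7744
Gini = 1 - Σpᵢ² = 1 - 4114/7744 = 0.4688

0.4688


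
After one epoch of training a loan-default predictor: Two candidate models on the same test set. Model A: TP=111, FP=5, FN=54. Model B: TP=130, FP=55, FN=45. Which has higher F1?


Model A: P=111/116=0.9569, R=111/165=0.6727, F1=2PR/(P+R)=2TP/(2TP+FP+FN)=222/281=0.79
Model B: P=130/185=0.7027, R=130/175=0.7429, F1=2PR/(P+R)=2TP/(2TP+FP+FN)=260/360=0.7222
0.79 > 0.7222 → Model A

Model A


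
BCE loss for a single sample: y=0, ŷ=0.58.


BCE = -[y·ln(p) + (1-y)·ln(1-p)]
= -0 - 1·ln(1-0.58)
= -ln(0.42) = 0.8675

0.8675


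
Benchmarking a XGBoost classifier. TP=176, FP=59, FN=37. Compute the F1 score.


Precision = 176/235 = 0.7489
Recall = 176/213 = 0.8263
F1 = 2·P·R/(P+R) = 2·TP/(2·TP+FP+FN) = 352/(352+59+37) = 352/448 = 0.7857

0.7857


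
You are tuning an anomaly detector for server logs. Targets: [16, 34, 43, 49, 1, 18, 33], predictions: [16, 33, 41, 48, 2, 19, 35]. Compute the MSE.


Squared errors: (16-16)²=0, (34-33)²=1, (43-41)²=4, (49-48)²=1, (1-2)²=1, (18-19)²=1, (33-35)²=4
Sum = 12
MSE = 12/7 = 12/7

12/7


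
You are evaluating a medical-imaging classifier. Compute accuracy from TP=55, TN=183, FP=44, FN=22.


Accuracy = (TP+TN)/(TP+TN+FP+FN)
= (55+183)/(304)
= 238/304 = 78.29%

78.29%


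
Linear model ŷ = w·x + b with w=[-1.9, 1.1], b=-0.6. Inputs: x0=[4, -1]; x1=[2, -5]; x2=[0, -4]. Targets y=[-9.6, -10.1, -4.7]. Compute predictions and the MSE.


ŷ0 = (-1.9)·(4) + (1.1)·(-1) - 0.6 = -9.3
ŷ1 = (-1.9)·(2) + (1.1)·(-5) - 0.6 = -9.9
ŷ2 = (-1.9)·(0) + (1.1)·(-4) - 0.6 = -5.0
errors² = [0.09, 0.04, 0.09]
MSE = 0.2200/3 = 0.0733

0.0733


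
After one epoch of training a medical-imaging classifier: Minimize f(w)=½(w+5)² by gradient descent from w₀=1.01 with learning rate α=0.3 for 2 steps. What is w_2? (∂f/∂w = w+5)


step 1: grad = 1.01+5 = 6.01; w = 1.01 - 0.3·(6.01) = -0.793
step 2: grad = -0.793+5 = 4.207; w = -0.793 - 0.3·(4.207) = -2.0551

-2.0551


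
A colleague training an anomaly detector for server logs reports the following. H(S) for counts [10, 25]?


Probabilities: [10/35, 25/35] ≈ [0.2857, 0.7143]
H = -((10/35)·log₂(10/35) + (25/35)·log₂(25/35))
  = 0.8631 bits

0.8631 bits


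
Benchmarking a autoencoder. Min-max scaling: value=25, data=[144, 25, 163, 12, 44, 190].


min=12, max=190
(25-12)/(190-12) = 13/178 = 0.073

0.073


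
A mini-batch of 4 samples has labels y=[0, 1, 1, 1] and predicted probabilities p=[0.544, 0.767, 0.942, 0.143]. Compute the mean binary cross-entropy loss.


L[0] = -ln(1-0.544) = -ln(0.456) = 0.7853
L[1] = -ln(0.767) = 0.2653
L[2] = -ln(0.942) = 0.0598
L[3] = -ln(0.143) = 1.9449
mean = (0.7853 + 0.2653 + 0.0598 + 1.9449)/4 = 0.7638

0.7638


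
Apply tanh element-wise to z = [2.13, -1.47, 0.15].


tanh(2.13) = 0.9721
tanh(-1.47) = -0.8996
tanh(0.15) = 0.1489
result = [0.9721, -0.8996, 0.1489]

[0.9721, -0.8996, 0.1489]


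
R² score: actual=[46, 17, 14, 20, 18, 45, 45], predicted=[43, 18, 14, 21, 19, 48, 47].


ȳ = 29.2857
SS_res = Σ(y-ŷ)² = 25
SS_tot = Σ(y-ȳ)² = 1371.43
R² = 1 - SS_res/SS_tot = 1 - 0.0182 = 0.9818

0.9818


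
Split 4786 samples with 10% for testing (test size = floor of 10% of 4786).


Test = ⌊4786·10/100⌋ = 478
Train = 4786 - 478 = 4308

Train: 4308, Test: 478


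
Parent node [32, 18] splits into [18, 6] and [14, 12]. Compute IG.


Parent = [32, 18], H_parent = 0.9427
H_left = 0.8113 (n=24), H_right = 0.9957 (n=26)
H_children = (24/50)·0.8113 + (26/50)·0.9957 = 0.9072
IG = 0.9427 - 0.9072 = 0.0355

0.0355


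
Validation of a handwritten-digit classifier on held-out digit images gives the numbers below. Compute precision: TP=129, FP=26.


Precision = TP/(TP+FP)
= 129/(129+26)
= 129/155 = 83.23%

83.23%


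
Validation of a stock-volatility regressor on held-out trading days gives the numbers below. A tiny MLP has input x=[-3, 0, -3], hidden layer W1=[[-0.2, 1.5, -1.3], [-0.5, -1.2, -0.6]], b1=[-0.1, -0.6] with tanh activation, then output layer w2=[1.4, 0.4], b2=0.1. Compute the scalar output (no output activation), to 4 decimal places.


z1[0] = (-0.2)·(-3) + (1.5)·(0) + (-1.3)·(-3) - 0.1 = 4.4
z1[1] = (-0.5)·(-3) + (-1.2)·(0) + (-0.6)·(-3) - 0.6 = 2.7
h = tanh(z1) = [0.9997, 0.991]
output = (1.4)·(0.9997) + (0.4)·(0.991) + 0.1 = 1.896

1.896


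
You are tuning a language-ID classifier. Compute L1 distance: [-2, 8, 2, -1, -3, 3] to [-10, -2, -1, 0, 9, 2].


d = |-2+ 10| + |8+ 2| + |2+ 1| + |-1-0| + |-3-9| + |3-2|
  = 8 + 10 + 3 + 1 + 12 + 1
  = 35

35


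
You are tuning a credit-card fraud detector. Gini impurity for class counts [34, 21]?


Probabilities: [34/55, 21/55] ≈ [0.6182, 0.3818]
Σpᵢ² = (1156 + 441)/55² = 1597/3025
Gini = 1 - Σpᵢ² = 1 - 1597/3025 = 0.4721

0.4721


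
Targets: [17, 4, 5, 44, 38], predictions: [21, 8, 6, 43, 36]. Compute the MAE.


Absolute errors: |17-21|=4, |4-8|=4, |5-6|=1, |44-43|=1, |38-36|=2
Sum = 12
MAE = 12/5 = 12/5

12/5


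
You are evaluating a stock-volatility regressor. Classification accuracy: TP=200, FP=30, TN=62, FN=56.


Accuracy = (TP+TN)/(TP+TN+FP+FN)
= (200+62)/(348)
= 262/348 = 75.29%

75.29%


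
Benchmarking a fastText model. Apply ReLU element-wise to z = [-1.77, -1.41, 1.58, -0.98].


ReLU(-1.77) = max(0, -1.77) = 0.0
ReLU(-1.41) = max(0, -1.41) = 0.0
ReLU(1.58) = max(0, 1.58) = 1.58
ReLU(-0.98) = max(0, -0.98) = 0.0
result = [0.0, 0.0, 1.58, 0.0]

[0.0, 0.0, 1.58, 0.0]


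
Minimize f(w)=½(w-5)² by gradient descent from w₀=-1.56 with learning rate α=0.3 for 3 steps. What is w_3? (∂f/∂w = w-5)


step 1: grad = -1.56-5 = -6.56; w = -1.56 - 0.3·(-6.56) = 0.408
step 2: grad = 0.408-5 = -4.592; w = 0.408 - 0.3·(-4.592) = 1.7856
step 3: grad = 1.7856-5 = -3.2144; w = 1.7856 - 0.3·(-3.2144) = 2.74992

2.74992


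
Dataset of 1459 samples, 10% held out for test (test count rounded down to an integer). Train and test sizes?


Test = ⌊1459·10/100⌋ = 145
Train = 1459 - 145 = 1314

Train: 1314, Test: 145


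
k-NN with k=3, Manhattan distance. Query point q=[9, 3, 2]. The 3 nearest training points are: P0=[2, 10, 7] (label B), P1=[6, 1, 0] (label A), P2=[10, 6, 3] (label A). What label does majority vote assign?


d(q,P0) = 19  (label B)
d(q,P1) = 7  (label A)
d(q,P2) = 5  (label A)
Votes: A=2, B=1
Majority → A

A


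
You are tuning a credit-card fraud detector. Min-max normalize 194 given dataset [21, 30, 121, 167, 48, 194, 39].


min=21, max=194
(194-21)/(194-21) = 173/173 = 1.0

1.0


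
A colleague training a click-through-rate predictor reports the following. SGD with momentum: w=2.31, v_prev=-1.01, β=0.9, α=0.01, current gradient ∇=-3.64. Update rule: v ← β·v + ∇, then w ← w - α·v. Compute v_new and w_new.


v_new = 0.9·-1.01 - 3.64 = -0.909 - 3.64 = -4.549
w_new = 2.31 - 0.01·-4.549 = 2.31 + 0.04549 = 2.35549

v_new=-4.549, w_new=2.35549


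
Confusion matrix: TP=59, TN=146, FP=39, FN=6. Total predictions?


Total = TP + TN + FP + FN
= 59 + 146 + 39 + 6
= 250
(Predicted positive: 98, predicted negative: 152)

250


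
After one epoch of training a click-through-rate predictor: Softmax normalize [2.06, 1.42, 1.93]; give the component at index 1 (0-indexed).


Exponentials: e^2.06=7.846, e^1.42=4.1371, e^1.93=6.8895
Sum = 18.8726
Softmax = [0.4157, 0.2192, 0.3651]
p[1] = 4.1371/18.8726 = 0.2192

0.2192


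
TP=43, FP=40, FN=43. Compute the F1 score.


Precision = 43/83 = 0.5181
Recall = 43/86 = 0.5
F1 = 2·P·R/(P+R) = 2·TP/(2·TP+FP+FN) = 86/(86+40+43) = 86/169 = 0.5089

0.5089


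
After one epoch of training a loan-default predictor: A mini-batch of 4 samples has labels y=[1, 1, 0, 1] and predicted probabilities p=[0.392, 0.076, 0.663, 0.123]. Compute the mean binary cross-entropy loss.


L[0] = -ln(0.392) = 0.9365
L[1] = -ln(0.076) = 2.577
L[2] = -ln(1-0.663) = -ln(0.337) = 1.0877
L[3] = -ln(0.123) = 2.0956
mean = (0.9365 + 2.577 + 1.0877 + 2.0956)/4 = 1.6742

1.6742


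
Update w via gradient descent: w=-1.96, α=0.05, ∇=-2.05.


w_new = w - α·∇
= -1.96 - 0.05·-2.05
= -1.96 + 0.1025
= -1.8575

-1.8575


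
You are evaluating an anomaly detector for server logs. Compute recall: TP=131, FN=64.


Recall = TP/(TP+FN)
= 131/(131+64)
= 131/195 = 67.18%

67.18%
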